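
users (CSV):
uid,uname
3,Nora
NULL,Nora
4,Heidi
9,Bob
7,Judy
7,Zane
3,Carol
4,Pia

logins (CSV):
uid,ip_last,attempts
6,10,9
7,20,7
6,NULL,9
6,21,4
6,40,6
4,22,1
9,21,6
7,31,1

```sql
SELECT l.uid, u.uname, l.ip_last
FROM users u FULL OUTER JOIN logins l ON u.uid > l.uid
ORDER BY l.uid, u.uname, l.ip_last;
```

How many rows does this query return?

23

FULL OUTER JOIN keeps every row from both sides; unmatched rows get NULL for the other side's columns.
Matching on u.uid > l.uid. A NULL in a compared column never satisfies the condition.
- u (uid=3) has no partner → padded with NULL.
- u (uid=NULL) has no partner → padded with NULL.
- u (uid=4) has no partner → padded with NULL.
- u (uid=9) pairs with 7 row(s) of l.
- u (uid=7) pairs with 5 row(s) of l.
- u (uid=7) pairs with 5 row(s) of l.
- u (uid=3) has no partner → padded with NULL.
- u (uid=4) has no partner → padded with NULL.
- 1 row(s) from l found no u partner → padded with NULL.
Total: 17 matched + 6 padded = 23 rows.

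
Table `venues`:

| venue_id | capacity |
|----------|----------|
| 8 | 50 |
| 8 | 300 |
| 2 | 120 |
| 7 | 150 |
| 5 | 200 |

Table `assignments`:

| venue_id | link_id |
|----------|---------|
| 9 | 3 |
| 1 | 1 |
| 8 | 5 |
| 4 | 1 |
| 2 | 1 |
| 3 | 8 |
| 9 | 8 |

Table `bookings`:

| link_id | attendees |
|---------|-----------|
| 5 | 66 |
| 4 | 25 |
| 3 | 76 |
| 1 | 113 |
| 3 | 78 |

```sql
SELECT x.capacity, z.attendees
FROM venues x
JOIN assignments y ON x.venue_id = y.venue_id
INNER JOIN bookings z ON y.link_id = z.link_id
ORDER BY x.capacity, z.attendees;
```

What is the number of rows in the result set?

Evaluate left to right. First `venues x INNER JOIN assignments y` on venue_id: 3 row(s).
Then INNER JOIN `bookings z` on link_id: keep only rows whose y.link_id appears in z.
Result: 3 row(s).

3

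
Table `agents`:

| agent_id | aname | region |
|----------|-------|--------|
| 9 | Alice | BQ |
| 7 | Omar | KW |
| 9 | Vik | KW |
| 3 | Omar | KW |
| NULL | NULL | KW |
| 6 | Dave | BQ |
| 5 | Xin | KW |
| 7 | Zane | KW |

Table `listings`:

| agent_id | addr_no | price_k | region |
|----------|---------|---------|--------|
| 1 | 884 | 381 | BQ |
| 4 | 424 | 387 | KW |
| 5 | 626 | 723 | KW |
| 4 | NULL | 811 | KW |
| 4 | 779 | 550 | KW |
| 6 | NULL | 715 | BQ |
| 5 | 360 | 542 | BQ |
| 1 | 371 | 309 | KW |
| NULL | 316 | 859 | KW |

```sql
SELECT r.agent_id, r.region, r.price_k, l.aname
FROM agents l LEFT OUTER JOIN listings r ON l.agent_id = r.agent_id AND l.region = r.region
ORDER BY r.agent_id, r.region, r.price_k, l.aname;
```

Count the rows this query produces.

LEFT JOIN keeps every row from `agents`; unmatched rows get NULL for `listings`'s columns.
Matching on l.agent_id = r.agent_id AND l.region = r.region. A NULL in a compared column never satisfies the condition.
- l[0] agent_id=9, region=BQ → no match; kept with NULLs on the r side.
- l[1] agent_id=7, region=KW → no match; kept with NULLs on the r side.
- l[2] agent_id=9, region=KW → no match; kept with NULLs on the r side.
- l[3] agent_id=3, region=KW → no match; kept with NULLs on the r side.
- l[4] agent_id=NULL, region=KW → no match; kept with NULLs on the r side.
- l[5] agent_id=6, region=BQ → 1 match(es) in r → 1 row(s).
- l[6] agent_id=5, region=KW → 1 match(es) in r → 1 row(s).
- l[7] agent_id=7, region=KW → no match; kept with NULLs on the r side.
Total: 2 matched + 6 padded = 8 rows.

8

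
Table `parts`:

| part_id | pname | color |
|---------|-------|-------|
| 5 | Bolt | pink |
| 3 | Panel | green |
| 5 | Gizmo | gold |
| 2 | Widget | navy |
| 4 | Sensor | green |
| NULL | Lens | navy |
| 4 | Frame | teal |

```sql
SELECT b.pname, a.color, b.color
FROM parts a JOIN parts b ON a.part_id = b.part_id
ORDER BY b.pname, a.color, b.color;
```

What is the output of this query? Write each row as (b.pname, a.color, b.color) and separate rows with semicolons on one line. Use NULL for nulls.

INNER JOIN keeps only pairs where the ON condition holds.
Matching on a.part_id = b.part_id. A NULL in a compared column never satisfies the condition.
- a (part_id=5) pairs with 2 row(s) of b.
- a (part_id=3) pairs with 1 row(s) of b.
- a (part_id=5) pairs with 2 row(s) of b.
- a (part_id=2) pairs with 1 row(s) of b.
- a (part_id=4) pairs with 2 row(s) of b.
- a (part_id=NULL) has no partner → excluded.
- a (part_id=4) pairs with 2 row(s) of b.
After projecting and ordering:
b.pname | a.color | b.color
Bolt | gold | pink
Bolt | pink | pink
Frame | green | teal
Frame | teal | teal
Gizmo | gold | gold
Gizmo | pink | gold
Panel | green | green
Sensor | green | green
Sensor | teal | green
Widget | navy | navy

(Bolt, gold, pink); (Bolt, pink, pink); (Frame, green, teal); (Frame, teal, teal); (Gizmo, gold, gold); (Gizmo, pink, gold); (Panel, green, green); (Sensor, green, green); (Sensor, teal, green); (Widget, navy, navy)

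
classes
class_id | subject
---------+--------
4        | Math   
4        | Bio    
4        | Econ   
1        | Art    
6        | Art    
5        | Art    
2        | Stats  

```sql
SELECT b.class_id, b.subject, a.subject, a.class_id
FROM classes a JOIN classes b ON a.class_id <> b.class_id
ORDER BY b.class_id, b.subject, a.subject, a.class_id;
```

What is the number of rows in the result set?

36

INNER JOIN keeps only pairs where the ON condition holds.
Matching on a.class_id <> b.class_id.
- a (class_id=4) pairs with 4 row(s) of b.
- a (class_id=4) pairs with 4 row(s) of b.
- a (class_id=4) pairs with 4 row(s) of b.
- a (class_id=1) pairs with 6 row(s) of b.
- a (class_id=6) pairs with 6 row(s) of b.
- a (class_id=5) pairs with 6 row(s) of b.
- a (class_id=2) pairs with 6 row(s) of b.
Total: 36 rows.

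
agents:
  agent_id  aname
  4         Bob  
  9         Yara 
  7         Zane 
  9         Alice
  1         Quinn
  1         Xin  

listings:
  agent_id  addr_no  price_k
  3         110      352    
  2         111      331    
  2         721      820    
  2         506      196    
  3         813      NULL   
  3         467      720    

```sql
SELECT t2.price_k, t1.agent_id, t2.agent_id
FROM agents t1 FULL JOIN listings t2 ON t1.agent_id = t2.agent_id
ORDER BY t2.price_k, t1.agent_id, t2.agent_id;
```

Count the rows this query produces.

FULL OUTER JOIN keeps every row from both sides; unmatched rows get NULL for the other side's columns.
Matching on t1.agent_id = t2.agent_id.
Matched pairs: 0; unmatched t1 rows kept: 6; unmatched t2 rows kept: 6.
Total: 0 matched + 12 padded = 12 rows.

12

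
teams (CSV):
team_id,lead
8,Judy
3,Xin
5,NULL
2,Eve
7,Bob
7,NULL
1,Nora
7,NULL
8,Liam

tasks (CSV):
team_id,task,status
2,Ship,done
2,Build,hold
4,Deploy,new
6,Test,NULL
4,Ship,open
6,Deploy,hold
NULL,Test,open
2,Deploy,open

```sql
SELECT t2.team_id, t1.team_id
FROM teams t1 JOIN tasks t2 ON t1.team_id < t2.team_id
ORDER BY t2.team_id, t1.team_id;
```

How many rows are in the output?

17

INNER JOIN keeps only pairs where the ON condition holds.
Matching on t1.team_id < t2.team_id. A NULL in a compared column never satisfies the condition.
- t1[0] team_id=8 → no match; dropped.
- t1[1] team_id=3 → 4 match(es) in t2 → 4 row(s).
- t1[2] team_id=5 → 2 match(es) in t2 → 2 row(s).
- t1[3] team_id=2 → 4 match(es) in t2 → 4 row(s).
- t1[4] team_id=7 → no match; dropped.
- t1[5] team_id=7 → no match; dropped.
- t1[6] team_id=1 → 7 match(es) in t2 → 7 row(s).
- t1[7] team_id=7 → no match; dropped.
- t1[8] team_id=8 → no match; dropped.
Total: 17 rows.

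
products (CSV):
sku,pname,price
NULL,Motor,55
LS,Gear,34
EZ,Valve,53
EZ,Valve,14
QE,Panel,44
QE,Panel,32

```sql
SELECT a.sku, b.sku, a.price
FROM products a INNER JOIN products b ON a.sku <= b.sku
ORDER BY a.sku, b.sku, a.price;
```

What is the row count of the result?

17

INNER JOIN keeps only pairs where the ON condition holds.
Matching on a.sku <= b.sku. A NULL in a compared column never satisfies the condition.
- a[0] sku=NULL → no match; dropped.
- a[1] sku=LS → 3 match(es) in b → 3 row(s).
- a[2] sku=EZ → 5 match(es) in b → 5 row(s).
- a[3] sku=EZ → 5 match(es) in b → 5 row(s).
- a[4] sku=QE → 2 match(es) in b → 2 row(s).
- a[5] sku=QE → 2 match(es) in b → 2 row(s).
Total: 17 rows.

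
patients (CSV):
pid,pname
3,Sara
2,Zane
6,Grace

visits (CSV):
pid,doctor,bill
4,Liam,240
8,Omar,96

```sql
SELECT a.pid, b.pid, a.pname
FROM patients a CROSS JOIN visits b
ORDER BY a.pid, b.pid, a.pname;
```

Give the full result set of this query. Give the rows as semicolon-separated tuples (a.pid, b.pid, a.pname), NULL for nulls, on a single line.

(2, 4, Zane); (2, 8, Zane); (3, 4, Sara); (3, 8, Sara); (6, 4, Grace); (6, 8, Grace)

CROSS JOIN pairs every row of `patients` with every row of `visits`: 3 × 2 = 6 rows.
After projecting and ordering:
a.pid | b.pid | a.pname
2 | 4 | Zane
2 | 8 | Zane
3 | 4 | Sara
3 | 8 | Sara
6 | 4 | Grace
6 | 8 | Grace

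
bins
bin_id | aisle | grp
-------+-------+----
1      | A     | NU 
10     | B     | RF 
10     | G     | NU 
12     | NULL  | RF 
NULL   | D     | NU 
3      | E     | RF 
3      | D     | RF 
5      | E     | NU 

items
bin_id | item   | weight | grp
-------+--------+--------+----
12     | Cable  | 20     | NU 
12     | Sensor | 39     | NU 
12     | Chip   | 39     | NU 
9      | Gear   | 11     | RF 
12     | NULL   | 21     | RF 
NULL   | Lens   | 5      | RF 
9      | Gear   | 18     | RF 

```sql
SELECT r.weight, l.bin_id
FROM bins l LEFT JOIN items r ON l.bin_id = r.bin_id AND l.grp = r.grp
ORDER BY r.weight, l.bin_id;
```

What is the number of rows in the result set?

8

LEFT JOIN keeps every row from `bins`; unmatched rows get NULL for `items`'s columns.
Matching on l.bin_id = r.bin_id AND l.grp = r.grp. A NULL in a compared column never satisfies the condition.
Matched pairs: 1; unmatched l rows kept: 7.
Total: 1 matched + 7 padded = 8 rows.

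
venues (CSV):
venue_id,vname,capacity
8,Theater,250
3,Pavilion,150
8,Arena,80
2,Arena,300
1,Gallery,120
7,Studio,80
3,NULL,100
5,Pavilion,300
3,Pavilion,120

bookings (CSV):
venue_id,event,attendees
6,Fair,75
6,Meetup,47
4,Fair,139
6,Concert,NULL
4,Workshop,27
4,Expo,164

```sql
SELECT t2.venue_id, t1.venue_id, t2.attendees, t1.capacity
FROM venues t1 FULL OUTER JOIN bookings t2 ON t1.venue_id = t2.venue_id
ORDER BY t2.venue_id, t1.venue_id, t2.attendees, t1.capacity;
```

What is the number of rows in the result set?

FULL OUTER JOIN keeps every row from both sides; unmatched rows get NULL for the other side's columns.
Matching on t1.venue_id = t2.venue_id.
- venue_id=8: no t2 row matches, row kept with t2 columns NULL.
- venue_id=3: no t2 row matches, row kept with t2 columns NULL.
- venue_id=8: no t2 row matches, row kept with t2 columns NULL.
- venue_id=2: no t2 row matches, row kept with t2 columns NULL.
- venue_id=1: no t2 row matches, row kept with t2 columns NULL.
- venue_id=7: no t2 row matches, row kept with t2 columns NULL.
- venue_id=3: no t2 row matches, row kept with t2 columns NULL.
- venue_id=5: no t2 row matches, row kept with t2 columns NULL.
- venue_id=3: no t2 row matches, row kept with t2 columns NULL.
- 6 t2 row(s) had no t1 match → kept, t1 columns NULL.
Total: 0 matched + 15 padded = 15 rows.

15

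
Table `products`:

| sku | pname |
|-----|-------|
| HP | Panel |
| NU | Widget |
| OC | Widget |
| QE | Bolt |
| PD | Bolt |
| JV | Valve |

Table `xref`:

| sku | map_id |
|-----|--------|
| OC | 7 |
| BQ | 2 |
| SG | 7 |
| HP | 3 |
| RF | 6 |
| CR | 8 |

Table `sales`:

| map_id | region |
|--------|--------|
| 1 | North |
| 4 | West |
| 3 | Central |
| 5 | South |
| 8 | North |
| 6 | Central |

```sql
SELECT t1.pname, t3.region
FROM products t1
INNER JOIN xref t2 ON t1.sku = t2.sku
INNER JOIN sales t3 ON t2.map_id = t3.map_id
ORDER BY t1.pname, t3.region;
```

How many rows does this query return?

1

Evaluate left to right. First `products t1 INNER JOIN xref t2` on sku: 2 row(s).
Then INNER JOIN `sales t3` on map_id: keep only rows whose t2.map_id appears in t3.
Result: 1 row(s).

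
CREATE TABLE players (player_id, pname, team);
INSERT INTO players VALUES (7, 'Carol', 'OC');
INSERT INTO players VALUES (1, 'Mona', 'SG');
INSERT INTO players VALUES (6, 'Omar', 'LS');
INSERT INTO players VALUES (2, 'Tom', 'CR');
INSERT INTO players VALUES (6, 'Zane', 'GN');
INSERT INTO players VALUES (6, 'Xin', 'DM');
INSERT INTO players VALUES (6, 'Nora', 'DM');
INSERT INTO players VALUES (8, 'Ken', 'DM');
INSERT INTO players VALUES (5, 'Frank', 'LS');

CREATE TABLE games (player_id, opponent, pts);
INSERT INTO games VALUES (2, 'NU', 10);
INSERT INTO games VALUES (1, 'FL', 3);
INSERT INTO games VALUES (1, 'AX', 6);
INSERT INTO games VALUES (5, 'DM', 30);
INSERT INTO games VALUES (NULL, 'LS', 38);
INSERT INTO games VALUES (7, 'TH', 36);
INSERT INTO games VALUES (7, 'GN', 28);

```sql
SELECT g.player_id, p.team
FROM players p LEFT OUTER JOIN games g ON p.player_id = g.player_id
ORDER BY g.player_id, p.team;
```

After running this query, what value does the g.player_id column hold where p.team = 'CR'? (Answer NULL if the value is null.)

2

LEFT JOIN keeps every row from `players`; unmatched rows get NULL for `games`'s columns.
Matching on p.player_id = g.player_id. A NULL in a compared column never satisfies the condition.
- p[0] player_id=7 → 2 match(es) in g → 2 row(s).
- p[1] player_id=1 → 2 match(es) in g → 2 row(s).
- p[2] player_id=6 → no match; kept with NULLs on the g side.
- p[3] player_id=2 → 1 match(es) in g → 1 row(s).
- p[4] player_id=6 → no match; kept with NULLs on the g side.
- p[5] player_id=6 → no match; kept with NULLs on the g side.
- p[6] player_id=6 → no match; kept with NULLs on the g side.
- p[7] player_id=8 → no match; kept with NULLs on the g side.
- p[8] player_id=5 → 1 match(es) in g → 1 row(s).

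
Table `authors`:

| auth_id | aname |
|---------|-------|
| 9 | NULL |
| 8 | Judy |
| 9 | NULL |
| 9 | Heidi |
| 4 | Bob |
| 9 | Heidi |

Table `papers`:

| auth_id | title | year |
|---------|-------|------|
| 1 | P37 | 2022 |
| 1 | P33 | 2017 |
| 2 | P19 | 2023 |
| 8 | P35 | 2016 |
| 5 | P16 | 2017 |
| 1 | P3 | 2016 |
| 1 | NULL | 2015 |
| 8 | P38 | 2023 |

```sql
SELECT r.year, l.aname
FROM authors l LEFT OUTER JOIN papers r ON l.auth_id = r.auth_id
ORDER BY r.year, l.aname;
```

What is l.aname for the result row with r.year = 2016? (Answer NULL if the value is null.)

Judy

LEFT JOIN keeps every row from `authors`; unmatched rows get NULL for `papers`'s columns.
Matching on l.auth_id = r.auth_id.
- l (auth_id=9) has no partner → padded with NULL.
- l (auth_id=8) pairs with 2 row(s) of r.
- l (auth_id=9) has no partner → padded with NULL.
- l (auth_id=9) has no partner → padded with NULL.
- l (auth_id=4) has no partner → padded with NULL.
- l (auth_id=9) has no partner → padded with NULL.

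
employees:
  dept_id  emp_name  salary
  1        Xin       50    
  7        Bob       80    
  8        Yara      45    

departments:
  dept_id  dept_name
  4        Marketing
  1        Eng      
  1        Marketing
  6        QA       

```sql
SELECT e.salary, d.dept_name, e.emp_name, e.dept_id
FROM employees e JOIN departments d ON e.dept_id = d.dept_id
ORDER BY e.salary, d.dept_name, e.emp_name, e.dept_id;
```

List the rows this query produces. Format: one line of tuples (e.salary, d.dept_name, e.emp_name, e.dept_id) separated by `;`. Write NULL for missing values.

(50, Eng, Xin, 1); (50, Marketing, Xin, 1)

INNER JOIN keeps only pairs where the ON condition holds.
Matching on e.dept_id = d.dept_id.
Matched pairs: 2.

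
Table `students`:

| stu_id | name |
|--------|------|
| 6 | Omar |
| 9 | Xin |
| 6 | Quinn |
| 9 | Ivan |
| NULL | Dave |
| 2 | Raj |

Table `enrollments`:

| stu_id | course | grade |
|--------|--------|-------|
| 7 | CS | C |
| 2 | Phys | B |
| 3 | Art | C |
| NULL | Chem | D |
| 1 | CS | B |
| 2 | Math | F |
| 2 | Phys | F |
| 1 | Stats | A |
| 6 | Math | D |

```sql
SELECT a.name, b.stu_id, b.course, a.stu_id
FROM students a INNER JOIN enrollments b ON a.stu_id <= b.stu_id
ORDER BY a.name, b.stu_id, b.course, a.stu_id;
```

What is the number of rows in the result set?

10

INNER JOIN keeps only pairs where the ON condition holds.
Matching on a.stu_id <= b.stu_id. A NULL in a compared column never satisfies the condition.
- stu_id=6: 2 matching b row(s), so 2 row(s) emitted.
- stu_id=9: no matching b row, dropped.
- stu_id=6: 2 matching b row(s), so 2 row(s) emitted.
- stu_id=9: no matching b row, dropped.
- stu_id=NULL: no matching b row, dropped.
- stu_id=2: 6 matching b row(s), so 6 row(s) emitted.
Total: 10 rows.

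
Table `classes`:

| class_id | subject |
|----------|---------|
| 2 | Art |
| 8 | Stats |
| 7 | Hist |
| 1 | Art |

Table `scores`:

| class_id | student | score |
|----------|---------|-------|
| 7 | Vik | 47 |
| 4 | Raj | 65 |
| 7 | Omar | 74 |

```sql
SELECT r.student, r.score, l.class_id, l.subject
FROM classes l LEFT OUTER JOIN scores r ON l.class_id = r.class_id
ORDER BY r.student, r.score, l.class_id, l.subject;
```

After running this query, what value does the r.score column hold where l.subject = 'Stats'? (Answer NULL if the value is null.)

NULL

LEFT JOIN keeps every row from `classes`; unmatched rows get NULL for `scores`'s columns.
Matching on l.class_id = r.class_id.
- class_id=2: no r row matches, row kept with r columns NULL.
- class_id=8: no r row matches, row kept with r columns NULL.
- class_id=7: 2 matching r row(s), so 2 row(s) emitted.
- class_id=1: no r row matches, row kept with r columns NULL.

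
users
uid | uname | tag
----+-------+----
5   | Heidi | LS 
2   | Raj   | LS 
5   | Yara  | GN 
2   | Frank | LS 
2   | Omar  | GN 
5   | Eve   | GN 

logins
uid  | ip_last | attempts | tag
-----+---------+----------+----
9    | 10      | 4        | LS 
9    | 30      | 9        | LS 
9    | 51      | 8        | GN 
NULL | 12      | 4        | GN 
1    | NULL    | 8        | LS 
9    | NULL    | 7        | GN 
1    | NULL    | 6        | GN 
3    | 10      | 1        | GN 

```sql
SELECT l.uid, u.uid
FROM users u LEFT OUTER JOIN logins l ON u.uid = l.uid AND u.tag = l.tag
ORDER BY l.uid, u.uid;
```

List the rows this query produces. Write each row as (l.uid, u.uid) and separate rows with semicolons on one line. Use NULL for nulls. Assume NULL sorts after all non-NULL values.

(NULL, 2); (NULL, 2); (NULL, 2); (NULL, 5); (NULL, 5); (NULL, 5)

LEFT JOIN keeps every row from `users`; unmatched rows get NULL for `logins`'s columns.
Matching on u.uid = l.uid AND u.tag = l.tag. A NULL in a compared column never satisfies the condition.
- u[0] uid=5, tag=LS → no match; kept with NULLs on the l side.
- u[1] uid=2, tag=LS → no match; kept with NULLs on the l side.
- u[2] uid=5, tag=GN → no match; kept with NULLs on the l side.
- u[3] uid=2, tag=LS → no match; kept with NULLs on the l side.
- u[4] uid=2, tag=GN → no match; kept with NULLs on the l side.
- u[5] uid=5, tag=GN → no match; kept with NULLs on the l side.
After projecting and ordering:
l.uid | u.uid
NULL | 2
NULL | 2
NULL | 2
NULL | 5
NULL | 5
NULL | 5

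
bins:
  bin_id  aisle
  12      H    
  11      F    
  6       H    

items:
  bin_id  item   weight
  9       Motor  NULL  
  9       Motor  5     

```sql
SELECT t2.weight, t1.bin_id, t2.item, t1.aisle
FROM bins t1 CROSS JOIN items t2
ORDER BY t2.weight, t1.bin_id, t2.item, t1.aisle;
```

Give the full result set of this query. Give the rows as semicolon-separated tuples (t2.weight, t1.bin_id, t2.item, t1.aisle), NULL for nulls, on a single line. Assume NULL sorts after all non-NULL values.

CROSS JOIN pairs every row of `bins` with every row of `items`: 3 × 2 = 6 rows.
After projecting and ordering:
t2.weight | t1.bin_id | t2.item | t1.aisle
5 | 6 | Motor | H
5 | 11 | Motor | F
5 | 12 | Motor | H
NULL | 6 | Motor | H
NULL | 11 | Motor | F
NULL | 12 | Motor | H

(5, 6, Motor, H); (5, 11, Motor, F); (5, 12, Motor, H); (NULL, 6, Motor, H); (NULL, 11, Motor, F); (NULL, 12, Motor, H)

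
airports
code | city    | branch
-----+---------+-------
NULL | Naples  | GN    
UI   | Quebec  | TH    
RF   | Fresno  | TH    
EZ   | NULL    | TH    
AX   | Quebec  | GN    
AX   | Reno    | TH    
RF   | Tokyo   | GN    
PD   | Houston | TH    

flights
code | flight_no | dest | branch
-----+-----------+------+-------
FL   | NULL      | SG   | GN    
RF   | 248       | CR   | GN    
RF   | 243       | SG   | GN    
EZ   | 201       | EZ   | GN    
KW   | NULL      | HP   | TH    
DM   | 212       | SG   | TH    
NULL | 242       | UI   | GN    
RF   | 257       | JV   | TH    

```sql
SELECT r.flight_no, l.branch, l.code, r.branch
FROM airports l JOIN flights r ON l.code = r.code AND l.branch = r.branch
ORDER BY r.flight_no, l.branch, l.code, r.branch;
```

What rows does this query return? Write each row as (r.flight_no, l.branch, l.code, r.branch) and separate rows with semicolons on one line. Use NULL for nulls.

(243, GN, RF, GN); (248, GN, RF, GN); (257, TH, RF, TH)

INNER JOIN keeps only pairs where the ON condition holds.
Matching on l.code = r.code AND l.branch = r.branch. A NULL in a compared column never satisfies the condition.
- l (code=NULL, branch=GN) has no partner → excluded.
- l (code=UI, branch=TH) has no partner → excluded.
- l (code=RF, branch=TH) pairs with 1 row(s) of r.
- l (code=EZ, branch=TH) has no partner → excluded.
- l (code=AX, branch=GN) has no partner → excluded.
- l (code=AX, branch=TH) has no partner → excluded.
- l (code=RF, branch=GN) pairs with 2 row(s) of r.
- l (code=PD, branch=TH) has no partner → excluded.
After projecting and ordering:
r.flight_no | l.branch | l.code | r.branch
243 | GN | RF | GN
248 | GN | RF | GN
257 | TH | RF | TH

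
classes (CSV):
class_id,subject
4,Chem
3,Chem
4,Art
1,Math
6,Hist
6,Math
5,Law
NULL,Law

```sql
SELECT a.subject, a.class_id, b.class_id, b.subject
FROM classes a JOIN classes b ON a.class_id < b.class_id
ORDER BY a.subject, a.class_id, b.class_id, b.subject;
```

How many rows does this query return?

INNER JOIN keeps only pairs where the ON condition holds.
Matching on a.class_id < b.class_id. A NULL in a compared column never satisfies the condition.
- a[0] class_id=4 → 3 match(es) in b → 3 row(s).
- a[1] class_id=3 → 5 match(es) in b → 5 row(s).
- a[2] class_id=4 → 3 match(es) in b → 3 row(s).
- a[3] class_id=1 → 6 match(es) in b → 6 row(s).
- a[4] class_id=6 → no match; dropped.
- a[5] class_id=6 → no match; dropped.
- a[6] class_id=5 → 2 match(es) in b → 2 row(s).
- a[7] class_id=NULL → no match; dropped.
Total: 19 rows.

19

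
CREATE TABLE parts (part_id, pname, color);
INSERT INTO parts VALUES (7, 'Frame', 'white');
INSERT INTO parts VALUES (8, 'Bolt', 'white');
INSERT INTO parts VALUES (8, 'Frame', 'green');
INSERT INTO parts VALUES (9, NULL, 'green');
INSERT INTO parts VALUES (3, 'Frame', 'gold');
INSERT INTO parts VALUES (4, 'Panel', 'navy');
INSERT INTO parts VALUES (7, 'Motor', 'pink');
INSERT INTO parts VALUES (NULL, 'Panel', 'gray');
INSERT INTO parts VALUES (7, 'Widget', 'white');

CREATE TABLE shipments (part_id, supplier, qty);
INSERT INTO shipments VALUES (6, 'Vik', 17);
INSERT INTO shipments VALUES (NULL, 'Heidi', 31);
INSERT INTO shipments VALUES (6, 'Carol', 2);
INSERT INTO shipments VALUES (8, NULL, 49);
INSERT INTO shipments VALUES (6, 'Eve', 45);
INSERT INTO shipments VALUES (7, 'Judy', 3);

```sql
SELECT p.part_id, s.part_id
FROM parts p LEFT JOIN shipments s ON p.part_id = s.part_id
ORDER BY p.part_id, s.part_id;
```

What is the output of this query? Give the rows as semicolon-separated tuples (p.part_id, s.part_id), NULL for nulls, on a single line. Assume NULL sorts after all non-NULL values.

LEFT JOIN keeps every row from `parts`; unmatched rows get NULL for `shipments`'s columns.
Matching on p.part_id = s.part_id. A NULL in a compared column never satisfies the condition.
Matched pairs: 5; unmatched p rows kept: 4.

(3, NULL); (4, NULL); (7, 7); (7, 7); (7, 7); (8, 8); (8, 8); (9, NULL); (NULL, NULL)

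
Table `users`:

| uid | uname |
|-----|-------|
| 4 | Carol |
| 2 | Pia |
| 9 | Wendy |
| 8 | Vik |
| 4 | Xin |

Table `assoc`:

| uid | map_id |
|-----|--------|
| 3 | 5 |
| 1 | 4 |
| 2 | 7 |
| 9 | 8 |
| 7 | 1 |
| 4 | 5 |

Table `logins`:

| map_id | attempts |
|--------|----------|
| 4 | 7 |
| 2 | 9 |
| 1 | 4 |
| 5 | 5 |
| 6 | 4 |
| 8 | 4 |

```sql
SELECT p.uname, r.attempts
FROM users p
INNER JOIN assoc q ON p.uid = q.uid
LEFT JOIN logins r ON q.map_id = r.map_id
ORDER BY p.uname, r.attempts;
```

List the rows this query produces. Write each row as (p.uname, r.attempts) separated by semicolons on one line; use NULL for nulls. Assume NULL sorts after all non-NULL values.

Evaluate left to right. First `users p INNER JOIN assoc q` on uid: 4 row(s).
Then LEFT JOIN `logins r` on map_id: each of those 4 rows is kept; rows whose q.map_id has no match in r get NULL for r's columns.

(Carol, 5); (Pia, NULL); (Wendy, 4); (Xin, 5)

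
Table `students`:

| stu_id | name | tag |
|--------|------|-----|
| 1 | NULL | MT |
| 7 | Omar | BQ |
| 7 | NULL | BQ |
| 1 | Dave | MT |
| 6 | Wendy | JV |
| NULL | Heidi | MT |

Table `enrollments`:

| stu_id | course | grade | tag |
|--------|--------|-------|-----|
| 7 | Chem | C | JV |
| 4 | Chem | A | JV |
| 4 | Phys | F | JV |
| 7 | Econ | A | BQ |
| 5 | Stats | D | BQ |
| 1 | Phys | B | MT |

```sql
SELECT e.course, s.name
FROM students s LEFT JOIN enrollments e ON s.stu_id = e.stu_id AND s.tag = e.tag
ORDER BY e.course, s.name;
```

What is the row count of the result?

6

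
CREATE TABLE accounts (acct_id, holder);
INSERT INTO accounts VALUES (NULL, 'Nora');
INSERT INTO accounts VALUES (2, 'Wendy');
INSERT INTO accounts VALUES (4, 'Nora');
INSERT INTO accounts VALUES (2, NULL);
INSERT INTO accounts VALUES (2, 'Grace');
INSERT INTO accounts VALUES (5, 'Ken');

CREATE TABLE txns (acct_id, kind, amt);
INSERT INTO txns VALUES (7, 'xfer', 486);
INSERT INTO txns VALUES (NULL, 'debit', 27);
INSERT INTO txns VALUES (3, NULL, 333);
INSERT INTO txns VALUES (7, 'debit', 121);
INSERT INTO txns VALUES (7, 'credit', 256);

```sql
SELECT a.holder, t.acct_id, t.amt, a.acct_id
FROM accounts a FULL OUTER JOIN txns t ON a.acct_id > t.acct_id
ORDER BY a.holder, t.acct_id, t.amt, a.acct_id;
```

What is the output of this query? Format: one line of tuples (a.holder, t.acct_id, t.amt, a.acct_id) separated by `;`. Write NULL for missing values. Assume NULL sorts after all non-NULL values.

(Grace, NULL, NULL, 2); (Ken, 3, 333, 5); (Nora, 3, 333, 4); (Nora, NULL, NULL, NULL); (Wendy, NULL, NULL, 2); (NULL, 7, 121, NULL); (NULL, 7, 256, NULL); (NULL, 7, 486, NULL); (NULL, NULL, 27, NULL); (NULL, NULL, NULL, 2)

FULL OUTER JOIN keeps every row from both sides; unmatched rows get NULL for the other side's columns.
Matching on a.acct_id > t.acct_id. A NULL in a compared column never satisfies the condition.
- acct_id=NULL: no t row matches, row kept with t columns NULL.
- acct_id=2: no t row matches, row kept with t columns NULL.
- acct_id=4: 1 matching t row(s), so 1 row(s) emitted.
- acct_id=2: no t row matches, row kept with t columns NULL.
- acct_id=2: no t row matches, row kept with t columns NULL.
- acct_id=5: 1 matching t row(s), so 1 row(s) emitted.
- 4 row(s) from t found no a partner → padded with NULL.
After projecting and ordering:
a.holder | t.acct_id | t.amt | a.acct_id
Grace | NULL | NULL | 2
Ken | 3 | 333 | 5
Nora | 3 | 333 | 4
Nora | NULL | NULL | NULL
Wendy | NULL | NULL | 2
NULL | 7 | 121 | NULL
NULL | 7 | 256 | NULL
NULL | 7 | 486 | NULL
NULL | NULL | 27 | NULL
NULL | NULL | NULL | 2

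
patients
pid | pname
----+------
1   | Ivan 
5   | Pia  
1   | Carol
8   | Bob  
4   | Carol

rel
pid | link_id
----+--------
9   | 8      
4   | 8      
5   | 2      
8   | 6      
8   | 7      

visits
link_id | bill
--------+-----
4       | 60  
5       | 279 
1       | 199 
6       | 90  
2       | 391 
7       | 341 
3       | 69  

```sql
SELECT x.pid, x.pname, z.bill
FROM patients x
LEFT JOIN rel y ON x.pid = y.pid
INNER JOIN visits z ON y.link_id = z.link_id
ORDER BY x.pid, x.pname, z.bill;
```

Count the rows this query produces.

Step 1 — x LEFT JOIN y on pid → 6 row(s).
Then INNER JOIN `visits z` on link_id: keep only rows whose y.link_id appears in z.
Result: 3 row(s).

3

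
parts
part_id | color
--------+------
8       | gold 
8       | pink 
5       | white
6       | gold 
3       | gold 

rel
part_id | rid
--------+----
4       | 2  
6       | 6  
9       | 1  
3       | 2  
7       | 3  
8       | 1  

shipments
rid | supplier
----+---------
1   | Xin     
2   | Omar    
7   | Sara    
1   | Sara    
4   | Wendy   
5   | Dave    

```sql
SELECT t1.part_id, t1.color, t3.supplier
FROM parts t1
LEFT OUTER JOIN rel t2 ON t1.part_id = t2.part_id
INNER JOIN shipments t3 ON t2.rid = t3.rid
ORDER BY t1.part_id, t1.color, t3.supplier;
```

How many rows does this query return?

Evaluate left to right. First `parts t1 LEFT JOIN rel t2` on part_id: 5 row(s).
Then INNER JOIN `shipments t3` on rid: keep only rows whose t2.rid appears in t3.
Result: 5 row(s).

5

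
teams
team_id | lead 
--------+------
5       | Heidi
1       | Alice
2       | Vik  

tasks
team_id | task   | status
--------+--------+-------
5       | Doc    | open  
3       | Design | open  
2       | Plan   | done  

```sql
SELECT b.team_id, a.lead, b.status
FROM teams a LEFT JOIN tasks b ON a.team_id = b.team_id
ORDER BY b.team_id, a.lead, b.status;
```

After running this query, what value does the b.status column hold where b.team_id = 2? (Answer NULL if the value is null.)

LEFT JOIN keeps every row from `teams`; unmatched rows get NULL for `tasks`'s columns.
Matching on a.team_id = b.team_id.
- a[0] team_id=5 → 1 match(es) in b → 1 row(s).
- a[1] team_id=1 → no match; kept with NULLs on the b side.
- a[2] team_id=2 → 1 match(es) in b → 1 row(s).

done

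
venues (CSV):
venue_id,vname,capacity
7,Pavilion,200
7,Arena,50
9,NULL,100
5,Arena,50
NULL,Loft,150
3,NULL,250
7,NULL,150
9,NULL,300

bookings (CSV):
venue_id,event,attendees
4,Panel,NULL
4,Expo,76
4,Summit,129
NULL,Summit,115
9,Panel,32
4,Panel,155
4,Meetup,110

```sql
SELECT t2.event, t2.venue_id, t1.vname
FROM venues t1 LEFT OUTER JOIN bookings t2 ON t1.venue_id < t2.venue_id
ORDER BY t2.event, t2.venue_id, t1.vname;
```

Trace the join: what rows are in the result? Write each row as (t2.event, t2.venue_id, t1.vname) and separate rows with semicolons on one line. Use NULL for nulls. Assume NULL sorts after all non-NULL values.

LEFT JOIN keeps every row from `venues`; unmatched rows get NULL for `bookings`'s columns.
Matching on t1.venue_id < t2.venue_id. A NULL in a compared column never satisfies the condition.
- venue_id=7: 1 matching t2 row(s), so 1 row(s) emitted.
- venue_id=7: 1 matching t2 row(s), so 1 row(s) emitted.
- venue_id=9: no t2 row matches, row kept with t2 columns NULL.
- venue_id=5: 1 matching t2 row(s), so 1 row(s) emitted.
- venue_id=NULL: no t2 row matches, row kept with t2 columns NULL.
- venue_id=3: 6 matching t2 row(s), so 6 row(s) emitted.
- venue_id=7: 1 matching t2 row(s), so 1 row(s) emitted.
- venue_id=9: no t2 row matches, row kept with t2 columns NULL.

(Expo, 4, NULL); (Meetup, 4, NULL); (Panel, 4, NULL); (Panel, 4, NULL); (Panel, 9, Arena); (Panel, 9, Arena); (Panel, 9, Pavilion); (Panel, 9, NULL); (Panel, 9, NULL); (Summit, 4, NULL); (NULL, NULL, Loft); (NULL, NULL, NULL); (NULL, NULL, NULL)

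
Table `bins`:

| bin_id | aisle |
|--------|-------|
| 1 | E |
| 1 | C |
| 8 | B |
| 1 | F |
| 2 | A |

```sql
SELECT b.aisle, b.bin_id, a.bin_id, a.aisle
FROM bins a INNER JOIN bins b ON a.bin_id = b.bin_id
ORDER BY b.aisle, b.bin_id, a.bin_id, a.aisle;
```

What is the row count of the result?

11

INNER JOIN keeps only pairs where the ON condition holds.
Matching on a.bin_id = b.bin_id.
- a[0] bin_id=1 → 3 match(es) in b → 3 row(s).
- a[1] bin_id=1 → 3 match(es) in b → 3 row(s).
- a[2] bin_id=8 → 1 match(es) in b → 1 row(s).
- a[3] bin_id=1 → 3 match(es) in b → 3 row(s).
- a[4] bin_id=2 → 1 match(es) in b → 1 row(s).
Total: 11 rows.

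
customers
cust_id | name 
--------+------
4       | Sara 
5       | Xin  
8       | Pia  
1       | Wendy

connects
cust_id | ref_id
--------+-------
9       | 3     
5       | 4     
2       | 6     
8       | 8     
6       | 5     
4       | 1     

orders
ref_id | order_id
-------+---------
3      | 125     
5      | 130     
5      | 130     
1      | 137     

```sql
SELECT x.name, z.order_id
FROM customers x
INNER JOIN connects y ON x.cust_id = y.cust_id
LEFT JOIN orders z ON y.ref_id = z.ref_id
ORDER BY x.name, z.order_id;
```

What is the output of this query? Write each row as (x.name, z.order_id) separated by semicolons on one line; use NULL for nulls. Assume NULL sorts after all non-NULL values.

Evaluate left to right. First `customers x INNER JOIN connects y` on cust_id: 3 row(s).
Then LEFT JOIN `orders z` on ref_id: each of those 3 rows is kept; rows whose y.ref_id has no match in z get NULL for z's columns.

(Pia, NULL); (Sara, 137); (Xin, NULL)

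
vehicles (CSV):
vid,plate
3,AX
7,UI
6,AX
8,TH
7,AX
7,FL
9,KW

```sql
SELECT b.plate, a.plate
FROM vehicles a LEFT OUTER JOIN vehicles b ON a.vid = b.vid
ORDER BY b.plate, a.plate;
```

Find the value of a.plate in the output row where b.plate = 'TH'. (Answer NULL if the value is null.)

TH

LEFT JOIN keeps every row from `vehicles a`; unmatched rows get NULL for `vehicles b`'s columns.
Matching on a.vid = b.vid.
Matched pairs: 13; unmatched a rows kept: 0.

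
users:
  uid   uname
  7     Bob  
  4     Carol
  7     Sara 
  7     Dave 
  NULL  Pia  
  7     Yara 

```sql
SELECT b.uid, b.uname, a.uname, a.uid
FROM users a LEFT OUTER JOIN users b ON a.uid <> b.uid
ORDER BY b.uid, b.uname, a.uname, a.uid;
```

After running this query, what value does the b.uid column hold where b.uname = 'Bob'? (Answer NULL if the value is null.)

LEFT JOIN keeps every row from `users a`; unmatched rows get NULL for `users b`'s columns.
Matching on a.uid <> b.uid. A NULL in a compared column never satisfies the condition.
- a row (uid=7): matches 1 b row(s) → 1 output row(s).
- a row (uid=4): matches 4 b row(s) → 4 output row(s).
- a row (uid=7): matches 1 b row(s) → 1 output row(s).
- a row (uid=7): matches 1 b row(s) → 1 output row(s).
- a row (uid=NULL): no match → kept, b columns NULL.
- a row (uid=7): matches 1 b row(s) → 1 output row(s).

7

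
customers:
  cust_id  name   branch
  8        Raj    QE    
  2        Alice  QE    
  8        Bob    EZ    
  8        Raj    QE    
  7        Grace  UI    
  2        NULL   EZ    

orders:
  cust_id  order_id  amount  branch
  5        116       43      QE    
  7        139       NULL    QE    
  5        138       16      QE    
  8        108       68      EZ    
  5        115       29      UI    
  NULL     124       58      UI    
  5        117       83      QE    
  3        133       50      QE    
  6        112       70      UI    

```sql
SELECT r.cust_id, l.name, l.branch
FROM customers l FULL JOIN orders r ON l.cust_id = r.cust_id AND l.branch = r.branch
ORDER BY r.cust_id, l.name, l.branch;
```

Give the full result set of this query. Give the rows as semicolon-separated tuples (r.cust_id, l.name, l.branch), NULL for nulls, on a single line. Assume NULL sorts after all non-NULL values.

(3, NULL, NULL); (5, NULL, NULL); (5, NULL, NULL); (5, NULL, NULL); (5, NULL, NULL); (6, NULL, NULL); (7, NULL, NULL); (8, Bob, EZ); (NULL, Alice, QE); (NULL, Grace, UI); (NULL, Raj, QE); (NULL, Raj, QE); (NULL, NULL, EZ); (NULL, NULL, NULL)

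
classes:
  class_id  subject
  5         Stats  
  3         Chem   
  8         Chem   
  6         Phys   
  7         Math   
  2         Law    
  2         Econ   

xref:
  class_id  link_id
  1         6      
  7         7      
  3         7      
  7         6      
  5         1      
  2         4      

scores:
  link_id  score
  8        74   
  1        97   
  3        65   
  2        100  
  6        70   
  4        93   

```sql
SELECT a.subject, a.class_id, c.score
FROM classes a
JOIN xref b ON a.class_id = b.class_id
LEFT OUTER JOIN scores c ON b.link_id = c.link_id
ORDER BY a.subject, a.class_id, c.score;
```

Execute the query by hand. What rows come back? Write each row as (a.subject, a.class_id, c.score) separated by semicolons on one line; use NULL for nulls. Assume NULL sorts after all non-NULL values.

(Chem, 3, NULL); (Econ, 2, 93); (Law, 2, 93); (Math, 7, 70); (Math, 7, NULL); (Stats, 5, 97)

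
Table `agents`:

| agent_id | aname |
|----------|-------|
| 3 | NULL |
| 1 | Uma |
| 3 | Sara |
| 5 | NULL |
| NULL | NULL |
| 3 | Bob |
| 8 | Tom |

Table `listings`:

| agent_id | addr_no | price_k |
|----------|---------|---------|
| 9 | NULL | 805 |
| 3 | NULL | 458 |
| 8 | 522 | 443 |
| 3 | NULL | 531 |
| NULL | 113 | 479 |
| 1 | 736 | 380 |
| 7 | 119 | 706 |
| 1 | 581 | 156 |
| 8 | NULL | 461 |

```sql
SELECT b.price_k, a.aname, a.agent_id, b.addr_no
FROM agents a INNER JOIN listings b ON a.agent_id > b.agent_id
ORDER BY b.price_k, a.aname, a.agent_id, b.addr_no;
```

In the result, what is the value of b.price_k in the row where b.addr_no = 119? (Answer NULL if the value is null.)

706

INNER JOIN keeps only pairs where the ON condition holds.
Matching on a.agent_id > b.agent_id. A NULL in a compared column never satisfies the condition.
Matched pairs: 15.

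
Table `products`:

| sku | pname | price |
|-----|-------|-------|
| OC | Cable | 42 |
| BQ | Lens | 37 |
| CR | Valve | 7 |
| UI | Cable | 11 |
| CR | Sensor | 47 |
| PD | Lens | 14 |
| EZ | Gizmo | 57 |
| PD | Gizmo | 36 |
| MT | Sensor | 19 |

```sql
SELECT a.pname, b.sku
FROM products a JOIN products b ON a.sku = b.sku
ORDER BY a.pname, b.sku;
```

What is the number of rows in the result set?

13

INNER JOIN keeps only pairs where the ON condition holds.
Matching on a.sku = b.sku.
Matched pairs: 13.
Total: 13 rows.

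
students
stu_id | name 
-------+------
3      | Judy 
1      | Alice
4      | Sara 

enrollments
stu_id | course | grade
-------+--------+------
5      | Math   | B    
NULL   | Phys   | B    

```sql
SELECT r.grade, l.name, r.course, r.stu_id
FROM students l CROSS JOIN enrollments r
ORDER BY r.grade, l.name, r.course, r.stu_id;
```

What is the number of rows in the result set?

CROSS JOIN pairs every row of `students` with every row of `enrollments`: 3 × 2 = 6 rows.

6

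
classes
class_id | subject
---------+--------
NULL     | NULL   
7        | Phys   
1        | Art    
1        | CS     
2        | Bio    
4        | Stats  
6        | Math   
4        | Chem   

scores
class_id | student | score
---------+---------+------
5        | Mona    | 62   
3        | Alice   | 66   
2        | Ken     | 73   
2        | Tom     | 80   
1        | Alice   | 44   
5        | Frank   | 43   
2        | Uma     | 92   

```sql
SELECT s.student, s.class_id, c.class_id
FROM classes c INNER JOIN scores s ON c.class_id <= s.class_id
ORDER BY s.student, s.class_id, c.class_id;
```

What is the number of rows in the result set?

24

INNER JOIN keeps only pairs where the ON condition holds.
Matching on c.class_id <= s.class_id. A NULL in a compared column never satisfies the condition.
Matched pairs: 24.
Total: 24 rows.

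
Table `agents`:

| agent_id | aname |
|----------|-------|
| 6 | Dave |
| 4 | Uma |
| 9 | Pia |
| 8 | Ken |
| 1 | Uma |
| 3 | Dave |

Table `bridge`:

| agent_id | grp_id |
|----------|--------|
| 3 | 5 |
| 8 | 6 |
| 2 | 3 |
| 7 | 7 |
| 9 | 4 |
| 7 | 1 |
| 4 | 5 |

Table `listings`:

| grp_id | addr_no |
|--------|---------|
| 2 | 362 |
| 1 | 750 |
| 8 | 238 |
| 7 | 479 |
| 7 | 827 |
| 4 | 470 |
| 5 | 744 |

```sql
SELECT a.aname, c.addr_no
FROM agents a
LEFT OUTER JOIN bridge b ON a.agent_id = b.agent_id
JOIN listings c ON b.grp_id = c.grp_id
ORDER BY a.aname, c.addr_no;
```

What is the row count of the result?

Step 1 — a LEFT JOIN b on agent_id → 6 row(s).
Then INNER JOIN `listings c` on grp_id: keep only rows whose b.grp_id appears in c.
Result: 3 row(s).

3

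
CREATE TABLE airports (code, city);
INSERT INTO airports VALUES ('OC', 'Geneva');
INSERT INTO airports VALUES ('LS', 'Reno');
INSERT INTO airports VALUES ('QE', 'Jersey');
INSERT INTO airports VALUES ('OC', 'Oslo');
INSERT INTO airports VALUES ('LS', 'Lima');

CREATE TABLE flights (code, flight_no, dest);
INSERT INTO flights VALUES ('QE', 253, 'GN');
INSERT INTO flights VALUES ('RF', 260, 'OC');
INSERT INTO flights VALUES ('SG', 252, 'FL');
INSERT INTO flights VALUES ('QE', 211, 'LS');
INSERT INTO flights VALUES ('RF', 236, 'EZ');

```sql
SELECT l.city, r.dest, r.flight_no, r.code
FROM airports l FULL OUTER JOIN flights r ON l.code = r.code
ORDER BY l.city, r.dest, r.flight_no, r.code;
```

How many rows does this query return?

9

FULL OUTER JOIN keeps every row from both sides; unmatched rows get NULL for the other side's columns.
Matching on l.code = r.code.
Matched pairs: 2; unmatched l rows kept: 4; unmatched r rows kept: 3.
Total: 2 matched + 7 padded = 9 rows.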